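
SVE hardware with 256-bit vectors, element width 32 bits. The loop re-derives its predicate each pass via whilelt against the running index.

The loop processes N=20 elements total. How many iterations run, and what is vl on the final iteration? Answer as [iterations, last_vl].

256-bit reg / 32-bit elem → 8 lanes
N=20: ⌈20/8⌉ = 3 iters; last vl = 20 − 2×8 = 4

[iterations, last_vl] = [3, 4]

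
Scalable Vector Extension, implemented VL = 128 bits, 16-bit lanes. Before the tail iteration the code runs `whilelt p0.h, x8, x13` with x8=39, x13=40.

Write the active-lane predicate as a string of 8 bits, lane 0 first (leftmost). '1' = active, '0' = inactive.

predicate = 10000000

lane count: 128 div 16 = 8
whilelt: lane j active iff 39+j < 40 → j < 1 → 1 active
bits (lane 0 leftmost): 10000000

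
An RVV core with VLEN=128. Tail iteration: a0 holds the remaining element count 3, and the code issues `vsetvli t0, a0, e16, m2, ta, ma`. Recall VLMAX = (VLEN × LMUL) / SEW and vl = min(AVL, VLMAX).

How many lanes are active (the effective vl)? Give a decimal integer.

VLMAX = VLEN×LMUL/SEW = 128×2/16 = 16
vl ← min(3, 16) = 3

vl = 3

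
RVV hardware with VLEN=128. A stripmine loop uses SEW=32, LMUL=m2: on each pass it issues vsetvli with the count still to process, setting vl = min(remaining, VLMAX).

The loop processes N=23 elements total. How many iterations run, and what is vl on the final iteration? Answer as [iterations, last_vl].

[iterations, last_vl] = [3, 7]

VLMAX = VLEN×LMUL/SEW = 128×2/32 = 8
23 elements at 8/iter → 3 passes, remainder 7 on the last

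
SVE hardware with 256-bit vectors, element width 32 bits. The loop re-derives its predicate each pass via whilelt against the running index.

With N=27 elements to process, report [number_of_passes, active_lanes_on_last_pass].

register lanes = 256/32 = 8
N=27: ⌈27/8⌉ = 4 iters; last vl = 27 − 3×8 = 3

[iterations, last_vl] = [4, 3]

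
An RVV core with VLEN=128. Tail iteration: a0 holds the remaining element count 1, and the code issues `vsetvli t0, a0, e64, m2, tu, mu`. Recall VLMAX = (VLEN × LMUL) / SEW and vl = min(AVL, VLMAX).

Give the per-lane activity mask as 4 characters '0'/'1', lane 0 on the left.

predicate = 1000

VLMAX = VLEN×LMUL/SEW = 128×2/64 = 4
vl = min(AVL, VLMAX) = min(1, 4) = 1
bits (lane 0 leftmost): 1000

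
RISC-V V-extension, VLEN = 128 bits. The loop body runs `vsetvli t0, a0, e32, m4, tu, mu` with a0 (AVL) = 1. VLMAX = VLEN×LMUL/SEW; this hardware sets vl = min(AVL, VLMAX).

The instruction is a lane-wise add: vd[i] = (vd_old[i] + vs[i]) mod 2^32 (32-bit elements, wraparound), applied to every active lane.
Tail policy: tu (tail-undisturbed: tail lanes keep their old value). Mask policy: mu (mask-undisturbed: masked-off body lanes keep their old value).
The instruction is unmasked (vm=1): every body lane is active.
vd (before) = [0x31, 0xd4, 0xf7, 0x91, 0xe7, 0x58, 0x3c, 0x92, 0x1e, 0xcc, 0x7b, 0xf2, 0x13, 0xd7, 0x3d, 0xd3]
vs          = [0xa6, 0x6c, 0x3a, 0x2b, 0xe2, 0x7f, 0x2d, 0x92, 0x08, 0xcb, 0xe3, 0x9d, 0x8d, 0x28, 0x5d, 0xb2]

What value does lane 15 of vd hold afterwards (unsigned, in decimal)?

VLMAX = (128 × 4) / 32 = 16 lanes
AVL=1 ≤ VLMAX=16, so vl = 1
  i=0: add(0x31,0xa6) → 215
  i=1: tail/keep → 212
  i=2: tail/keep → 247
  i=3: tail/keep → 145
  i=4: tail/keep → 231
  i=5: tail/keep → 88
  i=6: tail/keep → 60
  i=7: tail/keep → 146
  i=8: tail/keep → 30
  i=9: tail/keep → 204
  i=10: tail/keep → 123
  i=11: tail/keep → 242
  i=12: tail/keep → 19
  i=13: tail/keep → 215
  i=14: tail/keep → 61
  i=15: tail/keep → 211

vd[15] = 211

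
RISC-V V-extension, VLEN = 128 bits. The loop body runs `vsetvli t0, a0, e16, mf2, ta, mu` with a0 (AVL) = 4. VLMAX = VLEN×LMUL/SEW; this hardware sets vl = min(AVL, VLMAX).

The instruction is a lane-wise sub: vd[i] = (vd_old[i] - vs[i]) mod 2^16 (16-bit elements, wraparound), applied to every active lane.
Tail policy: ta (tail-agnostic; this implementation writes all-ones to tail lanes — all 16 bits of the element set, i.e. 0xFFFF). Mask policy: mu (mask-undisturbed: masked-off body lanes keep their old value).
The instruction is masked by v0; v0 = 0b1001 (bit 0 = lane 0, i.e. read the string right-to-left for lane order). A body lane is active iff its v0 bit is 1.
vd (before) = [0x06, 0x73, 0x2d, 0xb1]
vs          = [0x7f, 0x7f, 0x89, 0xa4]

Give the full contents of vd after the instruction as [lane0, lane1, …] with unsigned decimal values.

VLMAX = (128 × 1/2) / 16 = 4 lanes
vl = min(AVL, VLMAX) = min(4, 4) = 4
lane  0: sub(0x06,0x7f) ⇒ 0xff87
lane  1: mask-off/keep ⇒ 0x73
lane  2: mask-off/keep ⇒ 0x2d
lane  3: sub(0xb1,0xa4) ⇒ 0x0d

vd = [65415, 115, 45, 13]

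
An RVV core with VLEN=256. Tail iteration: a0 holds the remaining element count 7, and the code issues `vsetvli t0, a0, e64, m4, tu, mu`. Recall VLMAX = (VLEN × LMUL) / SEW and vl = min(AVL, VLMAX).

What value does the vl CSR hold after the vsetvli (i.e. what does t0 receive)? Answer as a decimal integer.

VLMAX = VLEN×LMUL/SEW = 256×4/64 = 16
vl ← min(7, 16) = 7

vl = 7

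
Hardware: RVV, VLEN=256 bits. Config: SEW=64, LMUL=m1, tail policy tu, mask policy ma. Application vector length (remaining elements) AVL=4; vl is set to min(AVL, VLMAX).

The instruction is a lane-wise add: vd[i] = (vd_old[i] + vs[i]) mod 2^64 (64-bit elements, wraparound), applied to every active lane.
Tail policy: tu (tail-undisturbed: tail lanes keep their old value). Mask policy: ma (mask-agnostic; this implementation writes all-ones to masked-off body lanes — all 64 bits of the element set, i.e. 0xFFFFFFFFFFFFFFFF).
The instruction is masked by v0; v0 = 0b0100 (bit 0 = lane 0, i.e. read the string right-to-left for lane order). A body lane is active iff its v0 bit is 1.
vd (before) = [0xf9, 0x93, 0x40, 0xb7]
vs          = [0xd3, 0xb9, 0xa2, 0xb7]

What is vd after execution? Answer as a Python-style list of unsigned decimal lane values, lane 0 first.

VLMAX = (256 × 1) / 64 = 4 lanes
AVL=4 ≤ VLMAX=4, so vl = 4
lane  0: mask-off/ones ⇒ 0xffffffffffffffff
lane  1: mask-off/ones ⇒ 0xffffffffffffffff
lane  2: add(0x40,0xa2) ⇒ 0xe2
lane  3: mask-off/ones ⇒ 0xffffffffffffffff

vd = [18446744073709551615, 18446744073709551615, 226, 18446744073709551615]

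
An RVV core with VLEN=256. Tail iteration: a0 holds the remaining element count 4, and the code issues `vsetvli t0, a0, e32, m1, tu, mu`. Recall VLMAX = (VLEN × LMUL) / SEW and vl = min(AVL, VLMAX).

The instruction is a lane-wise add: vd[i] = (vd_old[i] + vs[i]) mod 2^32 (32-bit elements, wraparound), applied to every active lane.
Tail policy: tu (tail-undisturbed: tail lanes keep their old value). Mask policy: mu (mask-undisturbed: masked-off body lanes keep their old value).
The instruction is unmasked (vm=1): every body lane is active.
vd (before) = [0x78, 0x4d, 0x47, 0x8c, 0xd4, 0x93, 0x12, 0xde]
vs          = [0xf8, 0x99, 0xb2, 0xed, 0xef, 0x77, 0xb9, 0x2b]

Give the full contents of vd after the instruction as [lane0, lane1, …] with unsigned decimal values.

vd = [368, 230, 249, 377, 212, 147, 18, 222]

lanes per group: 256·1/32 = 8
vl = min(AVL, VLMAX) = min(4, 8) = 4
vd[0] add(0x78,0xf8) -> 0x170
vd[1] add(0x4d,0x99) -> 0xe6
vd[2] add(0x47,0xb2) -> 0xf9
vd[3] add(0x8c,0xed) -> 0x179
vd[4] tail/keep -> 0xd4
vd[5] tail/keep -> 0x93
vd[6] tail/keep -> 0x12
vd[7] tail/keep -> 0xde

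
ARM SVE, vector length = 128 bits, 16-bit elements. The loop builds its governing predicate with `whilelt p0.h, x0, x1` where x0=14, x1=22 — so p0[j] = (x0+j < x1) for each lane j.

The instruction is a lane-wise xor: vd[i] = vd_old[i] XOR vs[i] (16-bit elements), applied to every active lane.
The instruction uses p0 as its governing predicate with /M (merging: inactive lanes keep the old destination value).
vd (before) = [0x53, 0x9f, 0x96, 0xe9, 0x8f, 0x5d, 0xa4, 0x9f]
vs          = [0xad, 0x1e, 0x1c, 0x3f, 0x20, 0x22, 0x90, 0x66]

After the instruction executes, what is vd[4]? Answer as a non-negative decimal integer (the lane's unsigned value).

vd[4] = 175

128-bit reg / 16-bit elem → 8 lanes
active while 14+j < 22, i.e. j ∈ [0,8) capped at 8 ⇒ 8
lane  0: xor(0x53,0xad) ⇒ 0xfe
lane  1: xor(0x9f,0x1e) ⇒ 0x81
lane  2: xor(0x96,0x1c) ⇒ 0x8a
lane  3: xor(0xe9,0x3f) ⇒ 0xd6
lane  4: xor(0x8f,0x20) ⇒ 0xaf
lane  5: xor(0x5d,0x22) ⇒ 0x7f
lane  6: xor(0xa4,0x90) ⇒ 0x34
lane  7: xor(0x9f,0x66) ⇒ 0xf9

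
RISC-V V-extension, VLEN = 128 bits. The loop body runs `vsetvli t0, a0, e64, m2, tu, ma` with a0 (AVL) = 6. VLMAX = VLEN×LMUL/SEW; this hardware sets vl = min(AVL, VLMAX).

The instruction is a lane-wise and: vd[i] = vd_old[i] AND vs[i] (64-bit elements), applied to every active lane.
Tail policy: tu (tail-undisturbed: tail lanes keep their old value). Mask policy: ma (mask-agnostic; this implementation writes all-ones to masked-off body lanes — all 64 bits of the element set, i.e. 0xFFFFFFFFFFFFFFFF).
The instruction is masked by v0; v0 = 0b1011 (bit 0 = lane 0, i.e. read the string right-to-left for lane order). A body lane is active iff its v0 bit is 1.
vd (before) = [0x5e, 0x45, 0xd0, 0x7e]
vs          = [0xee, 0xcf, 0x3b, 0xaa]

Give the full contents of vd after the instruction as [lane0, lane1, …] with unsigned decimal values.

VLMAX = VLEN×LMUL/SEW = 128×2/64 = 4
vl ← min(6, 4) = 4
[0] and(0x5e,0xee) = 0x4e
[1] and(0x45,0xcf) = 0x45
[2] mask-off/ones = 0xffffffffffffffff
[3] and(0x7e,0xaa) = 0x2a

vd = [78, 69, 18446744073709551615, 42]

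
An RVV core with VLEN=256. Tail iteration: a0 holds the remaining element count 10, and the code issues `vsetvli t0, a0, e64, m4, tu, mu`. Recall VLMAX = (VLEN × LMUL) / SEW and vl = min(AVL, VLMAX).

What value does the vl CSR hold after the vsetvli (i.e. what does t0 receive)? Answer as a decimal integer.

VLMAX = (256 × 4) / 64 = 16 lanes
vl ← min(10, 16) = 10

vl = 10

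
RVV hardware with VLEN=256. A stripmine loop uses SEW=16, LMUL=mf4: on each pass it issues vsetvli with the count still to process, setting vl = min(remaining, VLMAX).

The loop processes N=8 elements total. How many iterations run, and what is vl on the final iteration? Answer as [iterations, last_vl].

lanes per group: 256·1/4/16 = 4
iterations = ceil(8/4) = 2; final-pass vl = 4

[iterations, last_vl] = [2, 4]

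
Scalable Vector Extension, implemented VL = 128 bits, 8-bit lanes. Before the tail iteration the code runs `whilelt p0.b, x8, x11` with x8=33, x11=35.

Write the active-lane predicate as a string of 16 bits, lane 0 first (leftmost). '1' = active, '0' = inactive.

predicate = 1100000000000000

lane count: 128 div 8 = 16
active while 33+j < 35, i.e. j ∈ [0,2) capped at 16 ⇒ 2
bits (lane 0 leftmost): 1100000000000000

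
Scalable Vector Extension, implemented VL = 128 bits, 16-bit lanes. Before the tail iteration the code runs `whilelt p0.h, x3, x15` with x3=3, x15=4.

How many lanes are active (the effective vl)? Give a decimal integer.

128-bit reg / 16-bit elem → 8 lanes
whilelt: lane j active iff 3+j < 4 → j < 1 → 1 active

vl = 1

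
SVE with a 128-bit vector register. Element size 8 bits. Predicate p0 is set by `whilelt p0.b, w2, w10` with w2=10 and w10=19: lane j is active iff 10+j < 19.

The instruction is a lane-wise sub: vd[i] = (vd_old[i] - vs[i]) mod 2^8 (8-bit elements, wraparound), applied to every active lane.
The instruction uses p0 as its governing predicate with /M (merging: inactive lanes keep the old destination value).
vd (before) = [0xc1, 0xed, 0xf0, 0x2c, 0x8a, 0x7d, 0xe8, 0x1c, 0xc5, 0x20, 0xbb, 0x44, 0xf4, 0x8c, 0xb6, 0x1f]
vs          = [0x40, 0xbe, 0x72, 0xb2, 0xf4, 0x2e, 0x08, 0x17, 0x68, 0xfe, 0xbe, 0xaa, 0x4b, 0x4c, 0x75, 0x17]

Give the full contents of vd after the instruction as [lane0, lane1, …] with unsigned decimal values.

128-bit reg / 8-bit elem → 16 lanes
p0[j] = (10+j < 19); true for j=0..8 → 9 lanes set
[0] sub(0xc1,0x40) = 0x81
[1] sub(0xed,0xbe) = 0x2f
[2] sub(0xf0,0x72) = 0x7e
[3] sub(0x2c,0xb2) = 0x7a
[4] sub(0x8a,0xf4) = 0x96
[5] sub(0x7d,0x2e) = 0x4f
[6] sub(0xe8,0x08) = 0xe0
[7] sub(0x1c,0x17) = 0x05
[8] sub(0xc5,0x68) = 0x5d
[9] tail/keep = 0x20
[10] tail/keep = 0xbb
[11] tail/keep = 0x44
[12] tail/keep = 0xf4
[13] tail/keep = 0x8c
[14] tail/keep = 0xb6
[15] tail/keep = 0x1f

vd = [129, 47, 126, 122, 150, 79, 224, 5, 93, 32, 187, 68, 244, 140, 182, 31]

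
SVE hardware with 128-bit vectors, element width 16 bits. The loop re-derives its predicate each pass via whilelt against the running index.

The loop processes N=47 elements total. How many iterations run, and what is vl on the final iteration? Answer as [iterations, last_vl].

[iterations, last_vl] = [6, 7]

register lanes = 128/16 = 8
47 elements at 8/iter → 6 passes, remainder 7 on the last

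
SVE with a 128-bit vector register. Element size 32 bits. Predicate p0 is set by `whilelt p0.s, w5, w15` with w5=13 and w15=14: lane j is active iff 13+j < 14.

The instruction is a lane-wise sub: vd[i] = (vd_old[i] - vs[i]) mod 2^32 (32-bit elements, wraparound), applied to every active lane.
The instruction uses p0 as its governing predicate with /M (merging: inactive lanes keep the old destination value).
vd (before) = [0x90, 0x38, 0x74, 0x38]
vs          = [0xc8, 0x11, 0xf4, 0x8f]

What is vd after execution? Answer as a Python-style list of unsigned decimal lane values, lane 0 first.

vd = [4294967240, 56, 116, 56]

register lanes = 128/32 = 4
p0[j] = (13+j < 14); true for j=0..0 → 1 lanes set
lane  0: sub(0x90,0xc8) ⇒ 0xffffffc8
lane  1: tail/keep ⇒ 0x38
lane  2: tail/keep ⇒ 0x74
lane  3: tail/keep ⇒ 0x38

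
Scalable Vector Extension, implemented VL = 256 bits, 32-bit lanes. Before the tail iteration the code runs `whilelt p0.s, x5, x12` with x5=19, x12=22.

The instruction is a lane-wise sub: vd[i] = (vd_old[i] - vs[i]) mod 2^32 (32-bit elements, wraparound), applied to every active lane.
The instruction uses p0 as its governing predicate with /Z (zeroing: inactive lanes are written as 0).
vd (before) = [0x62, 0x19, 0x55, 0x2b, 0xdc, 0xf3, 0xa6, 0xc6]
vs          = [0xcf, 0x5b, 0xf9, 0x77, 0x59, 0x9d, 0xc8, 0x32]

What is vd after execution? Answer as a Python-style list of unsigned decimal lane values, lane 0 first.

vd = [4294967187, 4294967230, 4294967132, 0, 0, 0, 0, 0]

register lanes = 256/32 = 8
active while 19+j < 22, i.e. j ∈ [0,3) capped at 8 ⇒ 3
[0] sub(0x62,0xcf) = 0xffffff93
[1] sub(0x19,0x5b) = 0xffffffbe
[2] sub(0x55,0xf9) = 0xffffff5c
[3] tail/zero = 0x00
[4] tail/zero = 0x00
[5] tail/zero = 0x00
[6] tail/zero = 0x00
[7] tail/zero = 0x00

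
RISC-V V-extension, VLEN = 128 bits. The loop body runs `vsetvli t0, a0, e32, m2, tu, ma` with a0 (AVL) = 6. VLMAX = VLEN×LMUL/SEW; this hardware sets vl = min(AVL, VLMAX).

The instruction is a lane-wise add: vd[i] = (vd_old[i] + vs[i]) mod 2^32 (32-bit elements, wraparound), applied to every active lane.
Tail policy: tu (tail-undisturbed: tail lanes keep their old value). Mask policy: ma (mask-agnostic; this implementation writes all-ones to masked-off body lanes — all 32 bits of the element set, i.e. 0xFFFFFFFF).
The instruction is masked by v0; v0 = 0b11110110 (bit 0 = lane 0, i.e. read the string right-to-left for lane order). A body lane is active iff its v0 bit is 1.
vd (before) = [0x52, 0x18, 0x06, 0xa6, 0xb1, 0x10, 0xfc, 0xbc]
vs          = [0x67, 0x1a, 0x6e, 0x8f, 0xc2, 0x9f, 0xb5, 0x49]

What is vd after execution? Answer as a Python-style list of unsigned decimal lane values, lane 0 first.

VLMAX = VLEN×LMUL/SEW = 128×2/32 = 8
vl = min(AVL, VLMAX) = min(6, 8) = 6
[0] mask-off/ones = 0xffffffff
[1] add(0x18,0x1a) = 0x32
[2] add(0x06,0x6e) = 0x74
[3] mask-off/ones = 0xffffffff
[4] add(0xb1,0xc2) = 0x173
[5] add(0x10,0x9f) = 0xaf
[6] tail/keep = 0xfc
[7] tail/keep = 0xbc

vd = [4294967295, 50, 116, 4294967295, 371, 175, 252, 188]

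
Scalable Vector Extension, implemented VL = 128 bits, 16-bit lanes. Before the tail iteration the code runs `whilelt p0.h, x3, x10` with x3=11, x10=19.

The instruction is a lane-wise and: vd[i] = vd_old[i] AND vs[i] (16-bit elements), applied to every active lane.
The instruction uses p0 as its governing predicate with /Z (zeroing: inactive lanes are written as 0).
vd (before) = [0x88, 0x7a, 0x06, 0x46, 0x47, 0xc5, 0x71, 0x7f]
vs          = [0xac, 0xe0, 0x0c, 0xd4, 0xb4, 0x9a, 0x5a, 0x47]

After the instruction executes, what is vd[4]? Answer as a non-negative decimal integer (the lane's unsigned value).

lane count: 128 div 16 = 8
p0[j] = (11+j < 19); true for j=0..7 → 8 lanes set
[0] and(0x88,0xac) = 0x88
[1] and(0x7a,0xe0) = 0x60
[2] and(0x06,0x0c) = 0x04
[3] and(0x46,0xd4) = 0x44
[4] and(0x47,0xb4) = 0x04
[5] and(0xc5,0x9a) = 0x80
[6] and(0x71,0x5a) = 0x50
[7] and(0x7f,0x47) = 0x47

vd[4] = 4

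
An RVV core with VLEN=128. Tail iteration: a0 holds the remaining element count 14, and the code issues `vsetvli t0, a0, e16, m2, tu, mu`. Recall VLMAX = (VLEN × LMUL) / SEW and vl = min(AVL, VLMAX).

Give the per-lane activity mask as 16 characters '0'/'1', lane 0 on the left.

lanes per group: 128·2/16 = 16
vl = min(AVL, VLMAX) = min(14, 16) = 14
bits (lane 0 leftmost): 1111111111111100

predicate = 1111111111111100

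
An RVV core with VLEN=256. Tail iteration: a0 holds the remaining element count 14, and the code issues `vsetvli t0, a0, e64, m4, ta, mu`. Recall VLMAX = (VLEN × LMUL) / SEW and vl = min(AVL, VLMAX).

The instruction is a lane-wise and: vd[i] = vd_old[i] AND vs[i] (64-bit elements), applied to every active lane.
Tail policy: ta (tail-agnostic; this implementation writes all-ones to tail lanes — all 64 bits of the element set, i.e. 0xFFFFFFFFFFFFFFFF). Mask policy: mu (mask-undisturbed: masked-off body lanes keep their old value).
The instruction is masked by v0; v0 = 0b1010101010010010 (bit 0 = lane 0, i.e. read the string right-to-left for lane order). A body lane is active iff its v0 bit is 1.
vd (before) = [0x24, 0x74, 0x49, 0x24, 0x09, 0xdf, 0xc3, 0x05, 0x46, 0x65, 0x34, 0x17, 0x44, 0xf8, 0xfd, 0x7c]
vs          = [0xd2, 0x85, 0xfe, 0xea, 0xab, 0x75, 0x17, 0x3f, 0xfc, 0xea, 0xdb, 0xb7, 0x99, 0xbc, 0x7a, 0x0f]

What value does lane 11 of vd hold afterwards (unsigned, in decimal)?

lanes per group: 256·4/64 = 16
vl ← min(14, 16) = 14
vd[0] mask-off/keep -> 0x24
vd[1] and(0x74,0x85) -> 0x04
vd[2] mask-off/keep -> 0x49
vd[3] mask-off/keep -> 0x24
vd[4] and(0x09,0xab) -> 0x09
vd[5] mask-off/keep -> 0xdf
vd[6] mask-off/keep -> 0xc3
vd[7] and(0x05,0x3f) -> 0x05
vd[8] mask-off/keep -> 0x46
vd[9] and(0x65,0xea) -> 0x60
vd[10] mask-off/keep -> 0x34
vd[11] and(0x17,0xb7) -> 0x17
vd[12] mask-off/keep -> 0x44
vd[13] and(0xf8,0xbc) -> 0xb8
vd[14] tail/ones -> 0xffffffffffffffff
vd[15] tail/ones -> 0xffffffffffffffff

vd[11] = 23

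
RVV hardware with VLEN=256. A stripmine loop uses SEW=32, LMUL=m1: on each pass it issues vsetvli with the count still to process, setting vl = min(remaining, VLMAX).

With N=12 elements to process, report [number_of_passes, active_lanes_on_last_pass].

lanes per group: 256·1/32 = 8
iterations = ceil(12/8) = 2; final-pass vl = 4

[iterations, last_vl] = [2, 4]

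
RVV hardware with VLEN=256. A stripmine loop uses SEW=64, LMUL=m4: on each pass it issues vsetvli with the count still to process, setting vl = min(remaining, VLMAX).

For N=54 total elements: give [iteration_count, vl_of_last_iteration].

lanes per group: 256·4/64 = 16
iterations = ceil(54/16) = 4; final-pass vl = 6

[iterations, last_vl] = [4, 6]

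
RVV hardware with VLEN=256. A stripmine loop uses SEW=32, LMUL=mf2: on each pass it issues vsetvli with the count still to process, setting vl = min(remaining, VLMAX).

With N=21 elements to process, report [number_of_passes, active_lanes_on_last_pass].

VLMAX = (256 × 1/2) / 32 = 4 lanes
21 elements at 4/iter → 6 passes, remainder 1 on the last

[iterations, last_vl] = [6, 1]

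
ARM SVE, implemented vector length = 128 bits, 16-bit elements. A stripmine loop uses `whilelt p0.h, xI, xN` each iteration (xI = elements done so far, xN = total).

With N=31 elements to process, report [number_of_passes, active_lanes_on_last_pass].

register lanes = 128/16 = 8
iterations = ceil(31/8) = 4; final-pass vl = 7

[iterations, last_vl] = [4, 7]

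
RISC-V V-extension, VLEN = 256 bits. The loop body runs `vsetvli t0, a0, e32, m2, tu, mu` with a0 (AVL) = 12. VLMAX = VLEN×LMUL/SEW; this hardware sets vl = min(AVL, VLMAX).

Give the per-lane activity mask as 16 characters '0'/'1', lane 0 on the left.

lanes per group: 256·2/32 = 16
AVL=12 ≤ VLMAX=16, so vl = 12
bits (lane 0 leftmost): 1111111111110000

predicate = 1111111111110000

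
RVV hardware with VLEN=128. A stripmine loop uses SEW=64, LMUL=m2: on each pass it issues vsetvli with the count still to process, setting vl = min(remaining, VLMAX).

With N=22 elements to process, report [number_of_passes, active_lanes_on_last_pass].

lanes per group: 128·2/64 = 4
N=22: ⌈22/4⌉ = 6 iters; last vl = 22 − 5×4 = 2

[iterations, last_vl] = [6, 2]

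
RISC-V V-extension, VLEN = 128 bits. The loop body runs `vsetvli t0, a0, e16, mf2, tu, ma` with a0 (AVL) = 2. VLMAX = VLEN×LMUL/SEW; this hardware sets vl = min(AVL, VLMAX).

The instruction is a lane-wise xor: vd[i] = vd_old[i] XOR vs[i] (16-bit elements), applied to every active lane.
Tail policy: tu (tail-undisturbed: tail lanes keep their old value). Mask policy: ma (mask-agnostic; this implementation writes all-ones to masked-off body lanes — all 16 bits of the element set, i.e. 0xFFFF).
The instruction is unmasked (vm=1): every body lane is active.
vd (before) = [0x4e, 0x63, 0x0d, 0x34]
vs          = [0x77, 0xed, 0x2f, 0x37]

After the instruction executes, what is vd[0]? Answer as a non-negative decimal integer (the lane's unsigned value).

vd[0] = 57

VLMAX = VLEN×LMUL/SEW = 128×1/2/16 = 4
AVL=2 ≤ VLMAX=4, so vl = 2
[0] xor(0x4e,0x77) = 0x39
[1] xor(0x63,0xed) = 0x8e
[2] tail/keep = 0x0d
[3] tail/keep = 0x34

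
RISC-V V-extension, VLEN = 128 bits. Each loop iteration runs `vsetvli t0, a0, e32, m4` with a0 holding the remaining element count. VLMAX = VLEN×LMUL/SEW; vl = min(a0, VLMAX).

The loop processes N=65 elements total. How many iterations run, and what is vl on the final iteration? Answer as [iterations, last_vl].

lanes per group: 128·4/32 = 16
N=65: ⌈65/16⌉ = 5 iters; last vl = 65 − 4×16 = 1

[iterations, last_vl] = [5, 1]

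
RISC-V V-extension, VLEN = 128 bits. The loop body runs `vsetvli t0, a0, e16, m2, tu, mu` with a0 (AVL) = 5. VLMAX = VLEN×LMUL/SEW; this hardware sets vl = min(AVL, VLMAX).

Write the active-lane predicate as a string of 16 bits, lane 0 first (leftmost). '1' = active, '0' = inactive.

VLMAX = VLEN×LMUL/SEW = 128×2/16 = 16
AVL=5 ≤ VLMAX=16, so vl = 5
bits (lane 0 leftmost): 1111100000000000

predicate = 1111100000000000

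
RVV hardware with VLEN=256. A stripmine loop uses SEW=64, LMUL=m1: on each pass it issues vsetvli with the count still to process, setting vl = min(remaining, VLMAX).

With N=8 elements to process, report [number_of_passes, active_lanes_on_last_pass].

lanes per group: 256·1/64 = 4
iterations = ceil(8/4) = 2; final-pass vl = 4

[iterations, last_vl] = [2, 4]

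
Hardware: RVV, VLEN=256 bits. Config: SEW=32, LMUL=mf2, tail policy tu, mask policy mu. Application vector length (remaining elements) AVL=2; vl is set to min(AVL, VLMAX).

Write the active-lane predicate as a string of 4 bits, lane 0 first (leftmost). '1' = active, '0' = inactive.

VLMAX = VLEN×LMUL/SEW = 256×1/2/32 = 4
AVL=2 ≤ VLMAX=4, so vl = 2
bits (lane 0 leftmost): 1100

predicate = 1100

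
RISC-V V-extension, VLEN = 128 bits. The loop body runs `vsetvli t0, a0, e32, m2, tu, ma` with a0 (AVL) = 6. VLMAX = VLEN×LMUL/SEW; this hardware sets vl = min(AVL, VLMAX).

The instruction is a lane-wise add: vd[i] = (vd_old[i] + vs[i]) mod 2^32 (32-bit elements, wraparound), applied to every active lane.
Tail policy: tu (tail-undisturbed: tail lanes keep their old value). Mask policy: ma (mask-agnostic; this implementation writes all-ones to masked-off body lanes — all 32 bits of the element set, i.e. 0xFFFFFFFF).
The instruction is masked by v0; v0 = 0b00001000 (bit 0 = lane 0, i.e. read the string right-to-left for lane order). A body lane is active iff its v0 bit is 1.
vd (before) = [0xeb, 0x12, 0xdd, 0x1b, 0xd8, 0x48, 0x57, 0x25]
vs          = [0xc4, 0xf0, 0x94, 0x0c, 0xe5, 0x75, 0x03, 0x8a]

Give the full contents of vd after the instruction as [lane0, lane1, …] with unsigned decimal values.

vd = [4294967295, 4294967295, 4294967295, 39, 4294967295, 4294967295, 87, 37]

lanes per group: 128·2/32 = 8
vl = min(AVL, VLMAX) = min(6, 8) = 6
[0] mask-off/ones = 0xffffffff
[1] mask-off/ones = 0xffffffff
[2] mask-off/ones = 0xffffffff
[3] add(0x1b,0x0c) = 0x27
[4] mask-off/ones = 0xffffffff
[5] mask-off/ones = 0xffffffff
[6] tail/keep = 0x57
[7] tail/keep = 0x25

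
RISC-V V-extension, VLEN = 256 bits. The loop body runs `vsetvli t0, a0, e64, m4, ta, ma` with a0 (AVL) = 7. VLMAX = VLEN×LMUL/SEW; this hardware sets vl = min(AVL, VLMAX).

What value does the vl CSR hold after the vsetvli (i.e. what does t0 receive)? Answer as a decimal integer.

VLMAX = (256 × 4) / 64 = 16 lanes
vl ← min(7, 16) = 7

vl = 7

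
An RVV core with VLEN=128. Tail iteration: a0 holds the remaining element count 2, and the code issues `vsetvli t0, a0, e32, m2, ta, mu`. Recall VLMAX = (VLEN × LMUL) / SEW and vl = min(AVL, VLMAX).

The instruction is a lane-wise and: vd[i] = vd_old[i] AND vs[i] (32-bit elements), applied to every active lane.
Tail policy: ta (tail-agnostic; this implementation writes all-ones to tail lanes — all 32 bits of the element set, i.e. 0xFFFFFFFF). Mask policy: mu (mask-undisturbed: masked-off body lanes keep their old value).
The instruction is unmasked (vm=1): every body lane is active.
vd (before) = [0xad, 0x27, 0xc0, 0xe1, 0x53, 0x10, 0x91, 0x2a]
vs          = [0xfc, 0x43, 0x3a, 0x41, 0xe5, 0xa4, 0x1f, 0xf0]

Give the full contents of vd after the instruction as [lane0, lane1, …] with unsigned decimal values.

vd = [172, 3, 4294967295, 4294967295, 4294967295, 4294967295, 4294967295, 4294967295]

lanes per group: 128·2/32 = 8
AVL=2 ≤ VLMAX=8, so vl = 2
  i=0: and(0xad,0xfc) → 172
  i=1: and(0x27,0x43) → 3
  i=2: tail/ones → 4294967295
  i=3: tail/ones → 4294967295
  i=4: tail/ones → 4294967295
  i=5: tail/ones → 4294967295
  i=6: tail/ones → 4294967295
  i=7: tail/ones → 4294967295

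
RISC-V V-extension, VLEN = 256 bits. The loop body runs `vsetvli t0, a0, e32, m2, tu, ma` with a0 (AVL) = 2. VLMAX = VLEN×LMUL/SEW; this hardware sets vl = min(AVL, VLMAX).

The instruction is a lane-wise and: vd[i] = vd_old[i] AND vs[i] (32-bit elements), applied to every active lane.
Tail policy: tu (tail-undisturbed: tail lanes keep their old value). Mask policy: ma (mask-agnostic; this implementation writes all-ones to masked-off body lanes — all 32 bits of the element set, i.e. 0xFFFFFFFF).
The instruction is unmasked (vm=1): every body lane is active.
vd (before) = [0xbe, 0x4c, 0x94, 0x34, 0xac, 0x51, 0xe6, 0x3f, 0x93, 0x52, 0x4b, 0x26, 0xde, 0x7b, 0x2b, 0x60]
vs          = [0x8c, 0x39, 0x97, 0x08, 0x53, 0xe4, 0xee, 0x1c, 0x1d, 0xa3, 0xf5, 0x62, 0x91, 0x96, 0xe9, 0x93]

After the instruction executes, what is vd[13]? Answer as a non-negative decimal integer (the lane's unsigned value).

vd[13] = 123

lanes per group: 256·2/32 = 16
vl = min(AVL, VLMAX) = min(2, 16) = 2
[0] and(0xbe,0x8c) = 0x8c
[1] and(0x4c,0x39) = 0x08
[2] tail/keep = 0x94
[3] tail/keep = 0x34
[4] tail/keep = 0xac
[5] tail/keep = 0x51
[6] tail/keep = 0xe6
[7] tail/keep = 0x3f
[8] tail/keep = 0x93
[9] tail/keep = 0x52
[10] tail/keep = 0x4b
[11] tail/keep = 0x26
[12] tail/keep = 0xde
[13] tail/keep = 0x7b
[14] tail/keep = 0x2b
[15] tail/keep = 0x60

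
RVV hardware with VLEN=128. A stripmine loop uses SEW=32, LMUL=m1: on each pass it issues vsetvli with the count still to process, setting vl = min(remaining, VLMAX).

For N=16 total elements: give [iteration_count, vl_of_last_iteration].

[iterations, last_vl] = [4, 4]

VLMAX = VLEN×LMUL/SEW = 128×1/32 = 4
N=16: ⌈16/4⌉ = 4 iters; last vl = 16 − 3×4 = 4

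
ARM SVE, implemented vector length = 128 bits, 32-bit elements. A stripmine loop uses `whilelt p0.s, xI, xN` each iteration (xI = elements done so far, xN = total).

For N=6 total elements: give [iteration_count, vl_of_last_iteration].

[iterations, last_vl] = [2, 2]

128-bit reg / 32-bit elem → 4 lanes
6 elements at 4/iter → 2 passes, remainder 2 on the last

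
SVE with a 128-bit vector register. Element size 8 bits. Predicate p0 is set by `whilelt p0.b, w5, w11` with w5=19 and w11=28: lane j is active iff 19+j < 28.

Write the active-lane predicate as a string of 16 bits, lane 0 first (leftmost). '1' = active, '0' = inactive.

128-bit reg / 8-bit elem → 16 lanes
active while 19+j < 28, i.e. j ∈ [0,9) capped at 16 ⇒ 9
bits (lane 0 leftmost): 1111111110000000

predicate = 1111111110000000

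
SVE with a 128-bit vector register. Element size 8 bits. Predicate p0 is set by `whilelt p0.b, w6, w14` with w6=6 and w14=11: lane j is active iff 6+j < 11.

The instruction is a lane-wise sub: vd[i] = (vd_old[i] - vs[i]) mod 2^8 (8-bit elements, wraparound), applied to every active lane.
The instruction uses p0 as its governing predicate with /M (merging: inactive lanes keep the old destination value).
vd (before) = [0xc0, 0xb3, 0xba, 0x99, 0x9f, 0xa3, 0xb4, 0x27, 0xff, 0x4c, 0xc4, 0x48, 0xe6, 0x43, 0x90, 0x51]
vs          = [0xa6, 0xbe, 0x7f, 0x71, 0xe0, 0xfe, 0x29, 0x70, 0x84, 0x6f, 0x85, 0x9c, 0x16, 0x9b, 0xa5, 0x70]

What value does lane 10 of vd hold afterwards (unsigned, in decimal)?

vd[10] = 196

128-bit reg / 8-bit elem → 16 lanes
whilelt: lane j active iff 6+j < 11 → j < 5 → 5 active
vd[0] sub(0xc0,0xa6) -> 0x1a
vd[1] sub(0xb3,0xbe) -> 0xf5
vd[2] sub(0xba,0x7f) -> 0x3b
vd[3] sub(0x99,0x71) -> 0x28
vd[4] sub(0x9f,0xe0) -> 0xbf
vd[5] tail/keep -> 0xa3
vd[6] tail/keep -> 0xb4
vd[7] tail/keep -> 0x27
vd[8] tail/keep -> 0xff
vd[9] tail/keep -> 0x4c
vd[10] tail/keep -> 0xc4
vd[11] tail/keep -> 0x48
vd[12] tail/keep -> 0xe6
vd[13] tail/keep -> 0x43
vd[14] tail/keep -> 0x90
vd[15] tail/keep -> 0x51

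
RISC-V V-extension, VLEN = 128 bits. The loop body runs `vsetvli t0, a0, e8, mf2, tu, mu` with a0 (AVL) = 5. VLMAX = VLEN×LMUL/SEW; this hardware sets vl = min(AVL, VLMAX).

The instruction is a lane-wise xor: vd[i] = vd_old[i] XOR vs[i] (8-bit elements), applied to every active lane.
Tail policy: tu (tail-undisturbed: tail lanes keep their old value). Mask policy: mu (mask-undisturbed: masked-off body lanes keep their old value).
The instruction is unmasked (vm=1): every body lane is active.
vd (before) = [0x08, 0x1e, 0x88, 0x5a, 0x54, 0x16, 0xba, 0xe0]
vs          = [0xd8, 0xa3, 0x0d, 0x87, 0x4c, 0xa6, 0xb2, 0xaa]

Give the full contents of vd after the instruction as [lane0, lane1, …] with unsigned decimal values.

vd = [208, 189, 133, 221, 24, 22, 186, 224]

lanes per group: 128·1/2/8 = 8
AVL=5 ≤ VLMAX=8, so vl = 5
[0] xor(0x08,0xd8) = 0xd0
[1] xor(0x1e,0xa3) = 0xbd
[2] xor(0x88,0x0d) = 0x85
[3] xor(0x5a,0x87) = 0xdd
[4] xor(0x54,0x4c) = 0x18
[5] tail/keep = 0x16
[6] tail/keep = 0xba
[7] tail/keep = 0xe0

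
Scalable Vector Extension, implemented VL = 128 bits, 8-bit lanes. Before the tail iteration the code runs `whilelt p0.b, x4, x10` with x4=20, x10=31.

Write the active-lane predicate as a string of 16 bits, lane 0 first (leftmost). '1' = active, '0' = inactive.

register lanes = 128/8 = 16
whilelt: lane j active iff 20+j < 31 → j < 11 → 11 active
bits (lane 0 leftmost): 1111111111100000

predicate = 1111111111100000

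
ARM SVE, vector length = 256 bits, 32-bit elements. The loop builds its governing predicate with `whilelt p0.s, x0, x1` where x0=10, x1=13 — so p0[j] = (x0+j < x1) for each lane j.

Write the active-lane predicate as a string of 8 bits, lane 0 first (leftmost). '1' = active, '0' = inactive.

lane count: 256 div 32 = 8
whilelt: lane j active iff 10+j < 13 → j < 3 → 3 active
bits (lane 0 leftmost): 11100000

predicate = 11100000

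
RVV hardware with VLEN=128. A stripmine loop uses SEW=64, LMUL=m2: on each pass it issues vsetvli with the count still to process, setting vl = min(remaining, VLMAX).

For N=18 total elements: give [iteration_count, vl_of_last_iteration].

lanes per group: 128·2/64 = 4
18 elements at 4/iter → 5 passes, remainder 2 on the last

[iterations, last_vl] = [5, 2]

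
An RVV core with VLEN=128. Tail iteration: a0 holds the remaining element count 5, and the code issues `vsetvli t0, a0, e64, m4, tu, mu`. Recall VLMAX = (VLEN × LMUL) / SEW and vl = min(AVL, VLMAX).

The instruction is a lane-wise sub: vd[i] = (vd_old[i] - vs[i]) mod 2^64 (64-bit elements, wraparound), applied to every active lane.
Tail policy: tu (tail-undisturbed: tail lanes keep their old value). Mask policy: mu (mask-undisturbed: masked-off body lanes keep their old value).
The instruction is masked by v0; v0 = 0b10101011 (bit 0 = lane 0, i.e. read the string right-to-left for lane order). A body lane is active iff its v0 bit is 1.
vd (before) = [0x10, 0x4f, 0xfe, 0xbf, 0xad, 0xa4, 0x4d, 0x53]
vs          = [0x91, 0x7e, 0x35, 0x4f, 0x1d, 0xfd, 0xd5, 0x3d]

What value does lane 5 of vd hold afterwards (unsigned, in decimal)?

VLMAX = VLEN×LMUL/SEW = 128×4/64 = 8
vl ← min(5, 8) = 5
lane  0: sub(0x10,0x91) ⇒ 0xffffffffffffff7f
lane  1: sub(0x4f,0x7e) ⇒ 0xffffffffffffffd1
lane  2: mask-off/keep ⇒ 0xfe
lane  3: sub(0xbf,0x4f) ⇒ 0x70
lane  4: mask-off/keep ⇒ 0xad
lane  5: tail/keep ⇒ 0xa4
lane  6: tail/keep ⇒ 0x4d
lane  7: tail/keep ⇒ 0x53

vd[5] = 164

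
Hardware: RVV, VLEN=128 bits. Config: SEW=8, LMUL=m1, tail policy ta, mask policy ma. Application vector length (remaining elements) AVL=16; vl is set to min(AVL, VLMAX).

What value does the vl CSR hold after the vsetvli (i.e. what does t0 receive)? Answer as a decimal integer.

vl = 16

VLMAX = (128 × 1) / 8 = 16 lanes
vl ← min(16, 16) = 16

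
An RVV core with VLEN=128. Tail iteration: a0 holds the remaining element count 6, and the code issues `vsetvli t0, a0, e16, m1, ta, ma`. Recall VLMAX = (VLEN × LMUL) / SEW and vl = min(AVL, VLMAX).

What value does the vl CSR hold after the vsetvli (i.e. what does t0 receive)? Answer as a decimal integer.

VLMAX = (128 × 1) / 16 = 8 lanes
vl = min(AVL, VLMAX) = min(6, 8) = 6

vl = 6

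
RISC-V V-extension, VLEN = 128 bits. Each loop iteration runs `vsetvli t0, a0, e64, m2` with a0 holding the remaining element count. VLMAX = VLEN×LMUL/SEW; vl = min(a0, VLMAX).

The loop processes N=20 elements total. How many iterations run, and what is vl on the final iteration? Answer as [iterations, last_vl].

VLMAX = VLEN×LMUL/SEW = 128×2/64 = 4
N=20: ⌈20/4⌉ = 5 iters; last vl = 20 − 4×4 = 4

[iterations, last_vl] = [5, 4]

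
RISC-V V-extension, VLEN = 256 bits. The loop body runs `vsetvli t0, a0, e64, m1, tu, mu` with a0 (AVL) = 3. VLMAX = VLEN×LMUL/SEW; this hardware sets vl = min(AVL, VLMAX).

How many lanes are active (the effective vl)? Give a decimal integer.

lanes per group: 256·1/64 = 4
vl = min(AVL, VLMAX) = min(3, 4) = 3

vl = 3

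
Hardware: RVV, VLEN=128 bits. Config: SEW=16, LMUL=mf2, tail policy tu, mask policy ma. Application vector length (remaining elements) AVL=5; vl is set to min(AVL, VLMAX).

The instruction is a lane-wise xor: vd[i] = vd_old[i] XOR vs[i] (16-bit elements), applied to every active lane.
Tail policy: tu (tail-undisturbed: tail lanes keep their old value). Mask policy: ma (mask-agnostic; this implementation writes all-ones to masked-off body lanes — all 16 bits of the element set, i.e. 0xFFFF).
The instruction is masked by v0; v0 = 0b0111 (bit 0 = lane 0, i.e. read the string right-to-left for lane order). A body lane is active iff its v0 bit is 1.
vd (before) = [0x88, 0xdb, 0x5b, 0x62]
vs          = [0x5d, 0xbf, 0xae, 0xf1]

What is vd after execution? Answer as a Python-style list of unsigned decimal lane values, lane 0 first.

VLMAX = VLEN×LMUL/SEW = 128×1/2/16 = 4
vl ← min(5, 4) = 4
[0] xor(0x88,0x5d) = 0xd5
[1] xor(0xdb,0xbf) = 0x64
[2] xor(0x5b,0xae) = 0xf5
[3] mask-off/ones = 0xffff

vd = [213, 100, 245, 65535]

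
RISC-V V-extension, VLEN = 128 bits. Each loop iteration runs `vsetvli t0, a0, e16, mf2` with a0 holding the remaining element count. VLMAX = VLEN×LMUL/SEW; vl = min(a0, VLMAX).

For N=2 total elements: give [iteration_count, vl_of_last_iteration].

[iterations, last_vl] = [1, 2]

VLMAX = (128 × 1/2) / 16 = 4 lanes
N=2: ⌈2/4⌉ = 1 iters; last vl = 2 − 0×4 = 2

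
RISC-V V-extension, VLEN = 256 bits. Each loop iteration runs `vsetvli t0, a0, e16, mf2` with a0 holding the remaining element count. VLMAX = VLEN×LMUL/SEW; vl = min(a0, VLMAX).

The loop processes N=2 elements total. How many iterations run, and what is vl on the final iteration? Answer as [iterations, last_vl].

[iterations, last_vl] = [1, 2]

lanes per group: 256·1/2/16 = 8
2 elements at 8/iter → 1 passes, remainder 2 on the last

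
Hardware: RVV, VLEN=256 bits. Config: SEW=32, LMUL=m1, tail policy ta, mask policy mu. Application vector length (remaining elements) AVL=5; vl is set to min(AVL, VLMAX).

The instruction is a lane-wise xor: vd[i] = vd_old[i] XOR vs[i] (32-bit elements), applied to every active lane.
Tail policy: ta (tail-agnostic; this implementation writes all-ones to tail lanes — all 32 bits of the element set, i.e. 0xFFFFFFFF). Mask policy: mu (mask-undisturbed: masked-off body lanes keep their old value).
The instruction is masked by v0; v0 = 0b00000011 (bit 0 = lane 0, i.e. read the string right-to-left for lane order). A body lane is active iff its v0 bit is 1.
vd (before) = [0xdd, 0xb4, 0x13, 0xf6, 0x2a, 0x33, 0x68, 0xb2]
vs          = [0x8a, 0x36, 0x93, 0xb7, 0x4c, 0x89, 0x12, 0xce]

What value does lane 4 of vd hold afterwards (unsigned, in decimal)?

vd[4] = 42

lanes per group: 256·1/32 = 8
vl = min(AVL, VLMAX) = min(5, 8) = 5
vd[0] xor(0xdd,0x8a) -> 0x57
vd[1] xor(0xb4,0x36) -> 0x82
vd[2] mask-off/keep -> 0x13
vd[3] mask-off/keep -> 0xf6
vd[4] mask-off/keep -> 0x2a
vd[5] tail/ones -> 0xffffffff
vd[6] tail/ones -> 0xffffffff
vd[7] tail/ones -> 0xffffffff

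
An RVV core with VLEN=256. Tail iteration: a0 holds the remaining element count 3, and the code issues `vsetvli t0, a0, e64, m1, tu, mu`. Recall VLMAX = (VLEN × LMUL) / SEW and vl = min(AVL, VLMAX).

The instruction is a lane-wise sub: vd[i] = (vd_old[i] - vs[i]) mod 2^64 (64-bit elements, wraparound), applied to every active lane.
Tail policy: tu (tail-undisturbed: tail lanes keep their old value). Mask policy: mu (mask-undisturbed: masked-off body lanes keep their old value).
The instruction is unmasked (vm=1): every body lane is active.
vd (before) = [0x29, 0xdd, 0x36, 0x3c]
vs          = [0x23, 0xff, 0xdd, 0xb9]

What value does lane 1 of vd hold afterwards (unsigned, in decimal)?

vd[1] = 18446744073709551582

lanes per group: 256·1/64 = 4
vl = min(AVL, VLMAX) = min(3, 4) = 3
[0] sub(0x29,0x23) = 0x06
[1] sub(0xdd,0xff) = 0xffffffffffffffde
[2] sub(0x36,0xdd) = 0xffffffffffffff59
[3] tail/keep = 0x3c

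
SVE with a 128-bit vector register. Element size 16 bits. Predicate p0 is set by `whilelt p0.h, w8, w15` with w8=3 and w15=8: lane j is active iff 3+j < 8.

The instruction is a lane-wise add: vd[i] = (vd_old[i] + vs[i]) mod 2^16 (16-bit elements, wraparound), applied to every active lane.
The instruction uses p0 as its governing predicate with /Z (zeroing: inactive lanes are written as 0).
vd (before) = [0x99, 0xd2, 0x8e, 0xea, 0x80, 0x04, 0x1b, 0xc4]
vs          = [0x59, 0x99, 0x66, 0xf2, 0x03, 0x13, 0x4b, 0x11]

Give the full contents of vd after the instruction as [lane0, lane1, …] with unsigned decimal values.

lane count: 128 div 16 = 8
whilelt: lane j active iff 3+j < 8 → j < 5 → 5 active
vd[0] add(0x99,0x59) -> 0xf2
vd[1] add(0xd2,0x99) -> 0x16b
vd[2] add(0x8e,0x66) -> 0xf4
vd[3] add(0xea,0xf2) -> 0x1dc
vd[4] add(0x80,0x03) -> 0x83
vd[5] tail/zero -> 0x00
vd[6] tail/zero -> 0x00
vd[7] tail/zero -> 0x00

vd = [242, 363, 244, 476, 131, 0, 0, 0]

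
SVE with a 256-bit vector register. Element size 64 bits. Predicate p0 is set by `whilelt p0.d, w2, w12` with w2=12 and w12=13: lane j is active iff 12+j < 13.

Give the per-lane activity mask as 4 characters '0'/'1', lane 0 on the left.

256-bit reg / 64-bit elem → 4 lanes
active while 12+j < 13, i.e. j ∈ [0,1) capped at 4 ⇒ 1
bits (lane 0 leftmost): 1000

predicate = 1000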